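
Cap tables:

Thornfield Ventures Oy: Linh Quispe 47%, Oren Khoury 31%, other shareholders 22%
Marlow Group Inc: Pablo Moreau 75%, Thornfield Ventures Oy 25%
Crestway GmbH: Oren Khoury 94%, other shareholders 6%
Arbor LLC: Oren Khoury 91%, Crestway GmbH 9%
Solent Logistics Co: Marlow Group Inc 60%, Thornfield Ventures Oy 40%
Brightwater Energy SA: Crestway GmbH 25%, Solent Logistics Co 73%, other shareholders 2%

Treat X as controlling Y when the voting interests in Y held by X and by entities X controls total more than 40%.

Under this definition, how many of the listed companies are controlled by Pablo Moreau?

3

Pablo holds 75% of Marlow, so Pablo controls Marlow.
Marlow holds 60% of Solent, so Pablo controls Solent.
Solent holds 73% of Brightwater, so Pablo controls Brightwater.
No other company's threshold is met.
Pablo controls 3 companies.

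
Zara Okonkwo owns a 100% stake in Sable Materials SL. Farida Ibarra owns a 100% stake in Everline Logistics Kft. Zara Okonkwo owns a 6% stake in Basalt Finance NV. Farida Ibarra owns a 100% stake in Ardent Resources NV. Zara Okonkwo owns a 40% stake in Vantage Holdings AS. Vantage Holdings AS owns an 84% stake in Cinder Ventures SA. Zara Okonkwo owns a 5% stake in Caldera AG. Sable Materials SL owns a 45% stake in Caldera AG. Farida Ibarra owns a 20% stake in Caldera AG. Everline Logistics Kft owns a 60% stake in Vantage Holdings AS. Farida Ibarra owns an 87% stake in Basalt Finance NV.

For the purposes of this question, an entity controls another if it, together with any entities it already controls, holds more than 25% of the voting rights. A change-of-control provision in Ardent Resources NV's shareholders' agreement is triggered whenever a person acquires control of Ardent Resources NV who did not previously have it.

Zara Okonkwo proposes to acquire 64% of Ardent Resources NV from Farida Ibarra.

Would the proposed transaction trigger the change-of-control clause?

Yes

The purchase adds only to Zara's holdings (Farida's stake shrinks), so Zara is the only person who could newly come to control Ardent.
Zara holds 100% of Sable, so Zara controls Sable.
Zara holds 40% of Vantage, so Zara controls Vantage.
Sable and Zara together hold 45% + 5% = 50% of Caldera, so Zara controls Caldera.
Vantage holds 84% of Cinder, so Zara controls Cinder.
Neither Zara nor any entity Zara controls holds any voting interest in Ardent.
So before the transaction, Zara does not control Ardent.
After the purchase, Zara holds 64% of Ardent directly, and Farida's stake falls to 36%.
Zara holds 64% of Ardent, so Zara controls Ardent.
Zara did not control Ardent before and does after, so the clause is triggered.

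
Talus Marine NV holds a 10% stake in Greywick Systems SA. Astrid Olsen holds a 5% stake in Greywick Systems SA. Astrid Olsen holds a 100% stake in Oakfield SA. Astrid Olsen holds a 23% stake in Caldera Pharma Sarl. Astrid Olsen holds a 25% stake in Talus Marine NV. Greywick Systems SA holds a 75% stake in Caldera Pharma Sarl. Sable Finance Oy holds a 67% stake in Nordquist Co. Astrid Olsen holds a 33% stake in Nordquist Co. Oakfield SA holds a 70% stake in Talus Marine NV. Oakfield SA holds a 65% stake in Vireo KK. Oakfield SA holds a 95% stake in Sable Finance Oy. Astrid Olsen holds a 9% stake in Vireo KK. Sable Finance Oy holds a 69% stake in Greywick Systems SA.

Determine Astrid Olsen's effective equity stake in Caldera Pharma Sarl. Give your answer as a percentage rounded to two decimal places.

Astrid reaches Caldera along 5 paths.
Via Greywick: 5% × 75% = 3.75%.
Via Oakfield → Sable → Greywick: 100% × 95% × 69% × 75% = 49.1625%.
Via Talus → Greywick: 25% × 10% × 75% = 1.875%.
Via Oakfield → Talus → Greywick: 100% × 70% × 10% × 75% = 5.25%.
Direct stake: 23% = 23%.
Total: 3.75% + 49.1625% + 1.875% + 5.25% + 23% = 83.0375%.
Rounded: 83.04%.

83.04%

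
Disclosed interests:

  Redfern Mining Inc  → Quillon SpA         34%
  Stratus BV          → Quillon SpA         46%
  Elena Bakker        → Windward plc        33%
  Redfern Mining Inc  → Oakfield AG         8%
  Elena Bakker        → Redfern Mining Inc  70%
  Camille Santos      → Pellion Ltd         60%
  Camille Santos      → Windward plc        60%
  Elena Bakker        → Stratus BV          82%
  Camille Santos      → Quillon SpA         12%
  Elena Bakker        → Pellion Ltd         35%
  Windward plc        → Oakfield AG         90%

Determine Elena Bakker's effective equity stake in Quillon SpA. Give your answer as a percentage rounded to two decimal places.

Elena reaches Quillon along 2 paths.
Via Stratus: 82% × 46% = 37.72%.
Via Redfern: 70% × 34% = 23.8%.
Total: 37.72% + 23.8% = 61.52%.

61.52%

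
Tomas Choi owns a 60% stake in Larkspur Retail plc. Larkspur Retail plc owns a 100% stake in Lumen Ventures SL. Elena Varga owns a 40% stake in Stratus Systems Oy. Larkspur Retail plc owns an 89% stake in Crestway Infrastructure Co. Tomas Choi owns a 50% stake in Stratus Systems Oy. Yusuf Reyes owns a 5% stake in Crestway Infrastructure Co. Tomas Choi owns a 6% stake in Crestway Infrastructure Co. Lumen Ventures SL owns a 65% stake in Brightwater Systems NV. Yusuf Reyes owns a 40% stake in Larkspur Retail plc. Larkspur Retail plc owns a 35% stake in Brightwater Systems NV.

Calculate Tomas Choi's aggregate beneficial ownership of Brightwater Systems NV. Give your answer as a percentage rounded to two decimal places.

Tomas reaches Brightwater along 2 paths.
Via Larkspur → Lumen: 60% × 100% × 65% = 39%.
Via Larkspur: 60% × 35% = 21%.
Total: 39% + 21% = 60%.
Rounded: 60.00%.

60.00%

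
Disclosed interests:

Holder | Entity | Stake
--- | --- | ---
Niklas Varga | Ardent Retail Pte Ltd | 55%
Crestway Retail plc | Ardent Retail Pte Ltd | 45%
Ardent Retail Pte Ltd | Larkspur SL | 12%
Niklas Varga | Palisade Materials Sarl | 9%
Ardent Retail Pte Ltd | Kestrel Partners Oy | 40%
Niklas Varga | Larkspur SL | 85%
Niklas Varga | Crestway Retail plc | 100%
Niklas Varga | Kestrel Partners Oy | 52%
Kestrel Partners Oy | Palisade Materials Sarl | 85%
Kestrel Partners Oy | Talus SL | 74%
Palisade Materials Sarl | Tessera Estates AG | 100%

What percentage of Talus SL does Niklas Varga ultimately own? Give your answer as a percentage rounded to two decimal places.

68.08%

Niklas reaches Talus along 3 paths.
Via Crestway → Ardent → Kestrel: 100% × 45% × 40% × 74% = 13.32%.
Via Ardent → Kestrel: 55% × 40% × 74% = 16.28%.
Via Kestrel: 52% × 74% = 38.48%.
Total: 13.32% + 16.28% + 38.48% = 68.08%.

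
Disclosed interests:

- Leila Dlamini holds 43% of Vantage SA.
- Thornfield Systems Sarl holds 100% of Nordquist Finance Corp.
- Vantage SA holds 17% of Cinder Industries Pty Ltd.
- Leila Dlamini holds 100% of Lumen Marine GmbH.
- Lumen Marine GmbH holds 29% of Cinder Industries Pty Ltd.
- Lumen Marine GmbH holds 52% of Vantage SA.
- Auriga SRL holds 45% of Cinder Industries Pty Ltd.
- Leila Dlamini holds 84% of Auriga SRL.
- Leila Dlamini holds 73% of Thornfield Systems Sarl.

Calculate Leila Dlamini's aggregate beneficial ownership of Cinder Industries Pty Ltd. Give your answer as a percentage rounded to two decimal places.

Leila reaches Cinder along 4 paths.
Via Vantage: 43% × 17% = 7.31%.
Via Lumen → Vantage: 100% × 52% × 17% = 8.84%.
Via Lumen: 100% × 29% = 29%.
Via Auriga: 84% × 45% = 37.8%.
Total: 7.31% + 8.84% + 29% + 37.8% = 82.95%.

82.95%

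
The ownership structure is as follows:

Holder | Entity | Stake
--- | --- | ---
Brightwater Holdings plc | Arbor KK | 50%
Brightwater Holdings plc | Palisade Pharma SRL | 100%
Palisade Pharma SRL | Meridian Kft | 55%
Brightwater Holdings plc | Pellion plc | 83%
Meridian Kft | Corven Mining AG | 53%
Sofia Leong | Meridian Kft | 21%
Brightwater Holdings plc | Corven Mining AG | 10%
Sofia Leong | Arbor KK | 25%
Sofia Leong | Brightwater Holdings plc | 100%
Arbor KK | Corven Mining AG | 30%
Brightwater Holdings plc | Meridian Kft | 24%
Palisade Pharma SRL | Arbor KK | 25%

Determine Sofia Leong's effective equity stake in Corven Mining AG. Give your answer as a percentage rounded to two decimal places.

Sofia reaches Corven along 7 paths.
Via Brightwater → Arbor: 100% × 50% × 30% = 15%.
Via Brightwater → Palisade → Arbor: 100% × 100% × 25% × 30% = 7.5%.
Via Arbor: 25% × 30% = 7.5%.
Via Brightwater → Meridian: 100% × 24% × 53% = 12.72%.
Via Brightwater → Palisade → Meridian: 100% × 100% × 55% × 53% = 29.15%.
Via Meridian: 21% × 53% = 11.13%.
Via Brightwater: 100% × 10% = 10%.
Total: 15% + 7.5% + 7.5% + 12.72% + 29.15% + 11.13% + 10% = 93%.
Rounded: 93.00%.

93.00%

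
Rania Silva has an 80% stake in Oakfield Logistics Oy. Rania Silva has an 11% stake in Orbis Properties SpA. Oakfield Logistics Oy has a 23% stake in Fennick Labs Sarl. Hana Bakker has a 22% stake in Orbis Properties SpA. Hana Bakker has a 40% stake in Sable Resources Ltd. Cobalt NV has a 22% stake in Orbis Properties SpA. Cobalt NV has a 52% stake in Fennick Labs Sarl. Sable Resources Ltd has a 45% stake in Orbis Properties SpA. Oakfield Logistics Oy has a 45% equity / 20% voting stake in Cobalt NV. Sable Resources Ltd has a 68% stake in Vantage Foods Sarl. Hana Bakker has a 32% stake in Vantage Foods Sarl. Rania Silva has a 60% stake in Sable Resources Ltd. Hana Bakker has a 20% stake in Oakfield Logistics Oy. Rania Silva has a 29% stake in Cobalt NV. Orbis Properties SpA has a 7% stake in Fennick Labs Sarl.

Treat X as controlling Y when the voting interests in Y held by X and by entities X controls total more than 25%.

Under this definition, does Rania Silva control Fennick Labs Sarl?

Rania holds 80% of Oakfield, so Rania controls Oakfield.
Oakfield and Rania together hold 20% + 29% = 49% of Cobalt, so Rania controls Cobalt.
Rania holds 60% of Sable, so Rania controls Sable.
Sable and Cobalt and Rania together hold 45% + 22% + 11% = 78% of Orbis, so Rania controls Orbis.
Oakfield and Orbis and Cobalt together hold 23% + 7% + 52% = 82% of Fennick, so Rania controls Fennick.

Yes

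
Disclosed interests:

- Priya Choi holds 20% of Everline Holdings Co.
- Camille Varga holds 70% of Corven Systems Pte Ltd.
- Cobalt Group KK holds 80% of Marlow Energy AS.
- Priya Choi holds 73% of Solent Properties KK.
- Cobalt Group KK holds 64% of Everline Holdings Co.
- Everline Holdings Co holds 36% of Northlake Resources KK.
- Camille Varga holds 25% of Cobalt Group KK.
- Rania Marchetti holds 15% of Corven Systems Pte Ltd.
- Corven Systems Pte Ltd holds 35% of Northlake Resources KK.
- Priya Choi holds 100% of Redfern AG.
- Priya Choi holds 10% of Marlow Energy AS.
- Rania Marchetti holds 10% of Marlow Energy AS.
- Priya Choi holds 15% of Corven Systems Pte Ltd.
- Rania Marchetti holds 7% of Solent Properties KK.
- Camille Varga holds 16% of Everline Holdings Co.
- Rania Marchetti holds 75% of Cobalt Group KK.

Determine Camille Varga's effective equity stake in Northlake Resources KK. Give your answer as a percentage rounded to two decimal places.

36.02%

Camille reaches Northlake along 3 paths.
Via Corven: 70% × 35% = 24.5%.
Via Cobalt → Everline: 25% × 64% × 36% = 5.76%.
Via Everline: 16% × 36% = 5.76%.
Total: 24.5% + 5.76% + 5.76% = 36.02%.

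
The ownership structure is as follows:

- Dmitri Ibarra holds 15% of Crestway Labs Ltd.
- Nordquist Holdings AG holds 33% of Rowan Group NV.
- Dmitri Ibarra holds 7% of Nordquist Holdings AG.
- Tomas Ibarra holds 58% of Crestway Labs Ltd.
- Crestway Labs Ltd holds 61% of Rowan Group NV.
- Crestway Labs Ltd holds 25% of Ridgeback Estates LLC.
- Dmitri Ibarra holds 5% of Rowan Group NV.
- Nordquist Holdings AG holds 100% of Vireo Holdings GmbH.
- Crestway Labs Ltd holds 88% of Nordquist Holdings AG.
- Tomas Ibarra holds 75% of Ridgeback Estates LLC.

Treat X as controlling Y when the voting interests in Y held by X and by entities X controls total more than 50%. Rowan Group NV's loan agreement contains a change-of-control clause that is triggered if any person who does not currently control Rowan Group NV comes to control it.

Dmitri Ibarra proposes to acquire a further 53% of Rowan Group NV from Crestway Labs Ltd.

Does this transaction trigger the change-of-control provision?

The purchase adds only to Dmitri's holdings (Crestway's stake shrinks), so Dmitri is the only person who could newly come to control Rowan.
Dmitri's largest direct stake is 15% in Crestway, which does not meet the threshold, so Dmitri controls no company.
In Rowan, Dmitri's side holds only 5%, not > 50%.
So before the transaction, Dmitri does not control Rowan.
After the purchase, Dmitri's direct stake in Rowan rises to 5% + 53% = 58%, and Crestway's stake falls to 8%.
Dmitri holds 58% of Rowan, so Dmitri controls Rowan.
Dmitri did not control Rowan before and does after, so the clause is triggered.

Yes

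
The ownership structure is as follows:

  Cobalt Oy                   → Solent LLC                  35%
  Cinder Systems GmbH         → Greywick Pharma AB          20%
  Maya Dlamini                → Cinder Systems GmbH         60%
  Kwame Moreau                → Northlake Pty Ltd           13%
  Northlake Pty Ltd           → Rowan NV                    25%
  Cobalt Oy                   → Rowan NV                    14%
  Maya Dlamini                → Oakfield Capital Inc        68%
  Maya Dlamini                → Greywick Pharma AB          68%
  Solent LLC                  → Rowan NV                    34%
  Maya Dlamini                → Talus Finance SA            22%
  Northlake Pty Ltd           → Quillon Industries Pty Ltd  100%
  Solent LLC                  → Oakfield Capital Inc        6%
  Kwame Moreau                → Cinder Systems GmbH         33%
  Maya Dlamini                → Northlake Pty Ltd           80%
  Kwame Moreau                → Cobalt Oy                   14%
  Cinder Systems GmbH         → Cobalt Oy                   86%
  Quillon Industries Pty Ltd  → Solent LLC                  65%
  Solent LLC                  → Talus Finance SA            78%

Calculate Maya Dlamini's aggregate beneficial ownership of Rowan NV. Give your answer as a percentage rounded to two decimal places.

51.04%

Maya reaches Rowan along 4 paths.
Via Cinder → Cobalt → Solent: 60% × 86% × 35% × 34% = 6.1404%.
Via Northlake → Quillon → Solent: 80% × 100% × 65% × 34% = 17.68%.
Via Northlake: 80% × 25% = 20%.
Via Cinder → Cobalt: 60% × 86% × 14% = 7.224%.
Total: 6.1404% + 17.68% + 20% + 7.224% = 51.0444%.
Rounded: 51.04%.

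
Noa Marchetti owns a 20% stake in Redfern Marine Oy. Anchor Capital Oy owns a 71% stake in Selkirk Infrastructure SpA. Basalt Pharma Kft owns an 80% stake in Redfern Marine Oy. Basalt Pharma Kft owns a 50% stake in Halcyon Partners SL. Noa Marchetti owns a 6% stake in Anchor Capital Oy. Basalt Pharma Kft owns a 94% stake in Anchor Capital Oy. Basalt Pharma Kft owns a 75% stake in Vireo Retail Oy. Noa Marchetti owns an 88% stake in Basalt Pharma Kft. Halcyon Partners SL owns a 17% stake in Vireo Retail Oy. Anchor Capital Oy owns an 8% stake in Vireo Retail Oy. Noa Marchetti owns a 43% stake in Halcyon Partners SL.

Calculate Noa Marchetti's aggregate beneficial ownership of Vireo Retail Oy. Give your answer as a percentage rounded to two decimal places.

Noa reaches Vireo along 5 paths.
Via Halcyon: 43% × 17% = 7.31%.
Via Basalt → Halcyon: 88% × 50% × 17% = 7.48%.
Via Basalt: 88% × 75% = 66%.
Via Basalt → Anchor: 88% × 94% × 8% = 6.6176%.
Via Anchor: 6% × 8% = 0.48%.
Total: 7.31% + 7.48% + 66% + 6.6176% + 0.48% = 87.8876%.
Rounded: 87.89%.

87.89%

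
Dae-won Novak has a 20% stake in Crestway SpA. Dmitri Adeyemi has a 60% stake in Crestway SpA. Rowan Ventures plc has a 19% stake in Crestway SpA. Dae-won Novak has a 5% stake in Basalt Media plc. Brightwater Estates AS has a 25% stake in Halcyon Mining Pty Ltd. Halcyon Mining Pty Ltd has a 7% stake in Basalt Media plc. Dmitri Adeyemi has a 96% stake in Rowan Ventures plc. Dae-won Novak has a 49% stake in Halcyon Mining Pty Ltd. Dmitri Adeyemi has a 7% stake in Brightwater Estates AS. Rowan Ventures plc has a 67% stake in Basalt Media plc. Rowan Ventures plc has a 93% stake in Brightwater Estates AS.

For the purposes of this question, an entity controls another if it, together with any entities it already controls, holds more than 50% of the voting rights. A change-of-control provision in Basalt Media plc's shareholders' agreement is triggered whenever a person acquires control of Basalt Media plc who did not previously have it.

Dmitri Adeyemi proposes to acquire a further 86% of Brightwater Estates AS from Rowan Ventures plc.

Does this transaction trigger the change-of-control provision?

The purchase adds only to Dmitri's holdings (Rowan's stake shrinks), so Dmitri is the only person who could newly come to control Basalt.
Dmitri holds 96% of Rowan, so Dmitri controls Rowan.
Rowan holds 67% of Basalt, so Dmitri controls Basalt.
So Dmitri already controls Basalt before the transaction.
After the purchase, Dmitri's direct stake in Brightwater rises to 7% + 86% = 93%, and Rowan's stake falls to 7%.
Dmitri controlled Basalt already, so this is not a new person acquiring control; every other person's position is unchanged or reduced.
No new person acquires control, so the clause is not triggered.

No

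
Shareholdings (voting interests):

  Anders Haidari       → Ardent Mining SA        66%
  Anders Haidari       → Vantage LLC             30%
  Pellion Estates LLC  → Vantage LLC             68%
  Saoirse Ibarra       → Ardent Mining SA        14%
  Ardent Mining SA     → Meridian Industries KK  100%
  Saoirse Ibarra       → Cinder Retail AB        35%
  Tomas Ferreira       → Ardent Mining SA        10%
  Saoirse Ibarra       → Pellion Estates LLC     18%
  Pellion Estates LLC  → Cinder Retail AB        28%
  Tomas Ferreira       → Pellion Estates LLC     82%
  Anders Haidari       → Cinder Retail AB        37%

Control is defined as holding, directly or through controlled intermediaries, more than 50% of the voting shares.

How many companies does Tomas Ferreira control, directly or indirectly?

2

Tomas holds 82% of Pellion, so Tomas controls Pellion.
Pellion holds 68% of Vantage, so Tomas controls Vantage.
No other company's threshold is met.
Tomas controls 2 companies.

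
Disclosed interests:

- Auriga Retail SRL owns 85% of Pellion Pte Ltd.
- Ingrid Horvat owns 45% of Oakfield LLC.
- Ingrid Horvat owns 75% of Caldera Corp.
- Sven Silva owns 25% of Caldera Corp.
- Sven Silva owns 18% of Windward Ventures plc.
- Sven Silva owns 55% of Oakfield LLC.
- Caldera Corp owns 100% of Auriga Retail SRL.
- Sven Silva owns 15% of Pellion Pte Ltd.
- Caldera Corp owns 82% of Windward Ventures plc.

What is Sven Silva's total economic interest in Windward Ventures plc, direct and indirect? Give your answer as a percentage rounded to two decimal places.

38.50%

Sven reaches Windward along 2 paths.
Direct stake: 18% = 18%.
Via Caldera: 25% × 82% = 20.5%.
Total: 18% + 20.5% = 38.5%.
Rounded: 38.50%.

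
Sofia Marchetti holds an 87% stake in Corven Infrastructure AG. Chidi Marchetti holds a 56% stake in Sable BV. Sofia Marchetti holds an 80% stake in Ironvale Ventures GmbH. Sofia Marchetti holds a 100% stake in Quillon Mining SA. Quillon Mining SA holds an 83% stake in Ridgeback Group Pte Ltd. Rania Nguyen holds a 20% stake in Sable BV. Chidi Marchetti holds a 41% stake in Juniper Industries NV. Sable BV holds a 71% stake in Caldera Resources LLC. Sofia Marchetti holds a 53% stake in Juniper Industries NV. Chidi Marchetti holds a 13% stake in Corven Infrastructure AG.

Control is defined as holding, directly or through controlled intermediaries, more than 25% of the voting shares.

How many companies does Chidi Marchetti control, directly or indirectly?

Chidi holds 56% of Sable, so Chidi controls Sable.
Sable holds 71% of Caldera, so Chidi controls Caldera.
Chidi holds 41% of Juniper, so Chidi controls Juniper.
No other company's threshold is met.
Chidi controls 3 companies.

3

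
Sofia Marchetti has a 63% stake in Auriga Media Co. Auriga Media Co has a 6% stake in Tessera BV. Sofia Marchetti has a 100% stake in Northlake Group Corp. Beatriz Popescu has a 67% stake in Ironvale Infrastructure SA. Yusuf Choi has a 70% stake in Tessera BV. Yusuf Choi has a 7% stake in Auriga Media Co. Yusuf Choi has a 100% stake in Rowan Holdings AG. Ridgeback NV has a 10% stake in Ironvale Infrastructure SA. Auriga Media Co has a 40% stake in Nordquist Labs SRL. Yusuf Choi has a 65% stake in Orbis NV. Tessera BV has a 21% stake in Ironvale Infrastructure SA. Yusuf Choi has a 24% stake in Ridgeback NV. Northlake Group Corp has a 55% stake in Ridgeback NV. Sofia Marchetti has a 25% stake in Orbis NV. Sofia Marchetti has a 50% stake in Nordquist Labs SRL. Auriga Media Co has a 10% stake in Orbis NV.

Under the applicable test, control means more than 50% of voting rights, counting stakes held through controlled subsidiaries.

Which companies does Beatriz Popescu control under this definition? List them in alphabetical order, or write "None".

Ironvale Infrastructure SA

Beatriz holds 67% of Ironvale, so Beatriz controls Ironvale.
No other company's threshold is met.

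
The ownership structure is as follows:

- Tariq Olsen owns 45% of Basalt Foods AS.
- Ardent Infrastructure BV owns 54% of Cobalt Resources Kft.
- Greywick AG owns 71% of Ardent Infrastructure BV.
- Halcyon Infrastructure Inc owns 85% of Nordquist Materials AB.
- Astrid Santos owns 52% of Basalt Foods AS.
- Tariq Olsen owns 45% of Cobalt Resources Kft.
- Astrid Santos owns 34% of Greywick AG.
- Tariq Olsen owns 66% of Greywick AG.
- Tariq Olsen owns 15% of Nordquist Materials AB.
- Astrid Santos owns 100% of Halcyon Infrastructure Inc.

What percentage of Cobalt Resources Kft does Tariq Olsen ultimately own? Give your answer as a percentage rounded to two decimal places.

70.30%

Tariq reaches Cobalt along 2 paths.
Direct stake: 45% = 45%.
Via Greywick → Ardent: 66% × 71% × 54% = 25.3044%.
Total: 45% + 25.3044% = 70.3044%.
Rounded: 70.30%.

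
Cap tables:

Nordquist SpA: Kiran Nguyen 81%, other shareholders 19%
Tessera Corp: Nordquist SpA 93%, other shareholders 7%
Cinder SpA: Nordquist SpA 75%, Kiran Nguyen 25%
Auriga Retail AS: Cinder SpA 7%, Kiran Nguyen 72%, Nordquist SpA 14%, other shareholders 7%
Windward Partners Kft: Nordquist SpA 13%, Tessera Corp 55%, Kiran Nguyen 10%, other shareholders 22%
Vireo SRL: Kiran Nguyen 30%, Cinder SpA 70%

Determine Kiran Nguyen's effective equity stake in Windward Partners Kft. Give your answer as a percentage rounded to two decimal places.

61.96%

Kiran reaches Windward along 3 paths.
Via Nordquist: 81% × 13% = 10.53%.
Via Nordquist → Tessera: 81% × 93% × 55% = 41.4315%.
Direct stake: 10% = 10%.
Total: 10.53% + 41.4315% + 10% = 61.9615%.
Rounded: 61.96%.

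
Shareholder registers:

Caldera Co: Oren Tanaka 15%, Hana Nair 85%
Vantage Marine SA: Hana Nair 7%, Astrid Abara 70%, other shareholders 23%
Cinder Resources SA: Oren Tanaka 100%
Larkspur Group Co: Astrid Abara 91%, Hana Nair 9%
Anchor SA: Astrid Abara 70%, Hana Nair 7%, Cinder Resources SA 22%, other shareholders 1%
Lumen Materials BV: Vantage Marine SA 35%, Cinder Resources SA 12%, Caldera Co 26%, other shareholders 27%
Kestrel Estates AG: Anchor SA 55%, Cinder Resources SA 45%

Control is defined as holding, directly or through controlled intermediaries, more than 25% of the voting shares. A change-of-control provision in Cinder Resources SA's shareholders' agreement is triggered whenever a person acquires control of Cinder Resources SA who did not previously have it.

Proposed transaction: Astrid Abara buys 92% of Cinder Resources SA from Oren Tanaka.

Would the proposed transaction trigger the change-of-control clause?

The purchase adds only to Astrid's holdings (Oren's stake shrinks), so Astrid is the only person who could newly come to control Cinder.
Astrid holds 70% of Vantage, so Astrid controls Vantage.
Astrid holds 91% of Larkspur, so Astrid controls Larkspur.
Astrid holds 70% of Anchor, so Astrid controls Anchor.
Vantage holds 35% of Lumen, so Astrid controls Lumen.
Anchor holds 55% of Kestrel, so Astrid controls Kestrel.
Neither Astrid nor any entity Astrid controls holds any voting interest in Cinder.
So before the transaction, Astrid does not control Cinder.
After the purchase, Astrid holds 92% of Cinder directly, and Oren's stake falls to 8%.
Astrid holds 92% of Cinder, so Astrid controls Cinder.
Astrid did not control Cinder before and does after, so the clause is triggered.

Yes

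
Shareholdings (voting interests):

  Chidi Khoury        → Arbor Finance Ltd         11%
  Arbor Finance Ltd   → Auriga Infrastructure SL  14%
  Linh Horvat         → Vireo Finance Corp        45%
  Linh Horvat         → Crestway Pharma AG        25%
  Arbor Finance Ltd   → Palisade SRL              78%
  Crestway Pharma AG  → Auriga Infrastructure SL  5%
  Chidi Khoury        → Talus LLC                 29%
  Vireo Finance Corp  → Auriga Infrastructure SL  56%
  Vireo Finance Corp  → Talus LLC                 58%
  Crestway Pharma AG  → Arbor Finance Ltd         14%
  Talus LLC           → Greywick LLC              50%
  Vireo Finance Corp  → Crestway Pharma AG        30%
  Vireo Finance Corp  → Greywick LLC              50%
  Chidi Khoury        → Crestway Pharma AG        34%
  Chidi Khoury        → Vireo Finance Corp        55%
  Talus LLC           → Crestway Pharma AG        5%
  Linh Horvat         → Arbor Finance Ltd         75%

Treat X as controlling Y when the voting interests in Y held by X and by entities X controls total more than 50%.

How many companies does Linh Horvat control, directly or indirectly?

Linh holds 75% of Arbor, so Linh controls Arbor.
Arbor holds 78% of Palisade, so Linh controls Palisade.
No other company's threshold is met.
Linh controls 2 companies.

2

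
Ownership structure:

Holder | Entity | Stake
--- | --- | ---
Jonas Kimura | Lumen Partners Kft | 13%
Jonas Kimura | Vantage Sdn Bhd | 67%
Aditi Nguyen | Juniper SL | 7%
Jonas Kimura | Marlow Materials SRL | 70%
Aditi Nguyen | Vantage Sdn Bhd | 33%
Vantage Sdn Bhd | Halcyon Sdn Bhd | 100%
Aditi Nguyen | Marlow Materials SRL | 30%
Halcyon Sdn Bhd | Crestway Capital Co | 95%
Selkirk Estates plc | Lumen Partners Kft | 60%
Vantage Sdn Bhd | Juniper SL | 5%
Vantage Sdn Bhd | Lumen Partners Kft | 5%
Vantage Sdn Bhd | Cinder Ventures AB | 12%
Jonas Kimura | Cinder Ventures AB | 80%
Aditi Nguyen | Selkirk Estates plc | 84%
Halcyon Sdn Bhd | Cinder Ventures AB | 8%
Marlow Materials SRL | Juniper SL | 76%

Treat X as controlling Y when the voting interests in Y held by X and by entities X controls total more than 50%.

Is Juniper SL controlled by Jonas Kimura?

Jonas holds 67% of Vantage, so Jonas controls Vantage.
Jonas holds 70% of Marlow, so Jonas controls Marlow.
Marlow and Vantage together hold 76% + 5% = 81% of Juniper, so Jonas controls Juniper.

Yes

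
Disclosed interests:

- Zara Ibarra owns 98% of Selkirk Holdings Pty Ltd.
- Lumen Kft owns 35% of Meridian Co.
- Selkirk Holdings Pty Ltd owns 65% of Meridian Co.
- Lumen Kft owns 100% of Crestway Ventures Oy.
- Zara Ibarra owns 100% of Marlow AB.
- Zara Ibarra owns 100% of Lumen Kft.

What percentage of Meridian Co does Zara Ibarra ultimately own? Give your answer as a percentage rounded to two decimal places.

Zara reaches Meridian along 2 paths.
Via Selkirk: 98% × 65% = 63.7%.
Via Lumen: 100% × 35% = 35%.
Total: 63.7% + 35% = 98.7%.
Rounded: 98.70%.

98.70%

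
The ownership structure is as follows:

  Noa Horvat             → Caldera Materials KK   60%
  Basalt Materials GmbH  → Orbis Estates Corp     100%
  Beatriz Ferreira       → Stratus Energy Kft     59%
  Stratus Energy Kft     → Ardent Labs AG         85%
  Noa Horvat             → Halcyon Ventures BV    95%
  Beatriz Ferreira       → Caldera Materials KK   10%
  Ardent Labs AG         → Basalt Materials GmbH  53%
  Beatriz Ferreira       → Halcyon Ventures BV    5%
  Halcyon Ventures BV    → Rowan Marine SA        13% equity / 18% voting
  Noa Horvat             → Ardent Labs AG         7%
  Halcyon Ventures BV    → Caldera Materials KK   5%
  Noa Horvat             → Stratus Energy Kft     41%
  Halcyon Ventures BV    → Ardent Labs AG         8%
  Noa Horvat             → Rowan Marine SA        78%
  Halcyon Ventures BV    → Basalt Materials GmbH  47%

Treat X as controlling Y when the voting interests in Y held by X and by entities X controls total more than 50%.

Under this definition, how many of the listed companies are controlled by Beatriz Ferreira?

4

Beatriz holds 59% of Stratus, so Beatriz controls Stratus.
Stratus holds 85% of Ardent, so Beatriz controls Ardent.
Ardent holds 53% of Basalt, so Beatriz controls Basalt.
Basalt holds 100% of Orbis, so Beatriz controls Orbis.
No other company's threshold is met.
Beatriz controls 4 companies.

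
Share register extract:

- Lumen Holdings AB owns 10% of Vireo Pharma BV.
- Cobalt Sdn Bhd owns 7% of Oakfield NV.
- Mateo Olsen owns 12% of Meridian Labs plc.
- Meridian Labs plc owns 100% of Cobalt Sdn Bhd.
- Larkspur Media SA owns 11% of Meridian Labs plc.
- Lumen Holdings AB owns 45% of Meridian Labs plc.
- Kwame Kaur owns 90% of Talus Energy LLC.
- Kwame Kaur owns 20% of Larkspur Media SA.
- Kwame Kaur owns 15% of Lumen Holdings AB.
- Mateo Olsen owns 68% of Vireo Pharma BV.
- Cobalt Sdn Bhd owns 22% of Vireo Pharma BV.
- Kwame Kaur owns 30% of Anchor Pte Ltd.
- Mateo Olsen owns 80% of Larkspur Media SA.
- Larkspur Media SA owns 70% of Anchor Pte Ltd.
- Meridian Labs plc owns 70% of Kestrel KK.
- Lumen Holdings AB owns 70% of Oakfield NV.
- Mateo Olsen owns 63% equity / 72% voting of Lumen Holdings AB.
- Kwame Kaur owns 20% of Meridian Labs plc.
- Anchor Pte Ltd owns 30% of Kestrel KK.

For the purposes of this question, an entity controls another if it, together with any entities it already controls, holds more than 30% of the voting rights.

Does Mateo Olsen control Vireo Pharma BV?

Mateo holds 80% of Larkspur, so Mateo controls Larkspur.
Mateo holds 72% of Lumen, so Mateo controls Lumen.
Mateo and Lumen and Larkspur together hold 12% + 45% + 11% = 68% of Meridian, so Mateo controls Meridian.
Meridian holds 100% of Cobalt, so Mateo controls Cobalt.
Lumen and Cobalt and Mateo together hold 10% + 22% + 68% = 100% of Vireo, so Mateo controls Vireo.

Yes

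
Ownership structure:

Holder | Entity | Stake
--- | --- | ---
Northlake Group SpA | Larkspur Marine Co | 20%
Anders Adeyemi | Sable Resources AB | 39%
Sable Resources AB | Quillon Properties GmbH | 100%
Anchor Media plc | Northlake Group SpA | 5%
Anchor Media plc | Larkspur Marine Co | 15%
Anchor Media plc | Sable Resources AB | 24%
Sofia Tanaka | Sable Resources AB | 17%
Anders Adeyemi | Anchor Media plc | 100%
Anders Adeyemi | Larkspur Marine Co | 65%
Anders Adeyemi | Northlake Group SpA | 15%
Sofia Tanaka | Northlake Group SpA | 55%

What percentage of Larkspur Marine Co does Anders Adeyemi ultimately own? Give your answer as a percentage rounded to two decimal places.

84.00%

Anders reaches Larkspur along 4 paths.
Via Anchor: 100% × 15% = 15%.
Direct stake: 65% = 65%.
Via Northlake: 15% × 20% = 3%.
Via Anchor → Northlake: 100% × 5% × 20% = 1%.
Total: 15% + 65% + 3% + 1% = 84%.
Rounded: 84.00%.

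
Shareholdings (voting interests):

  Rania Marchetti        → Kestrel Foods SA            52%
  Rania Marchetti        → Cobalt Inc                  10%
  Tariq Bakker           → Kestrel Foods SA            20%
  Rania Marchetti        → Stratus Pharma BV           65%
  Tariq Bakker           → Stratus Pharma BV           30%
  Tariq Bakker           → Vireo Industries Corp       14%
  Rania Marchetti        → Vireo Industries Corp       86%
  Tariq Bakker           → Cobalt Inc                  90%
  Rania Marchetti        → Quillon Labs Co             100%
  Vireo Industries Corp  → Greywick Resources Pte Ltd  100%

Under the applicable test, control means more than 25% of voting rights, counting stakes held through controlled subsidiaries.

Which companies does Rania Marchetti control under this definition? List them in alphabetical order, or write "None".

Greywick Resources Pte Ltd, Kestrel Foods SA, Quillon Labs Co, Stratus Pharma BV, Vireo Industries Corp

Rania holds 52% of Kestrel, so Rania controls Kestrel.
Rania holds 65% of Stratus, so Rania controls Stratus.
Rania holds 86% of Vireo, so Rania controls Vireo.
Rania holds 100% of Quillon, so Rania controls Quillon.
Vireo holds 100% of Greywick, so Rania controls Greywick.
No other company's threshold is met.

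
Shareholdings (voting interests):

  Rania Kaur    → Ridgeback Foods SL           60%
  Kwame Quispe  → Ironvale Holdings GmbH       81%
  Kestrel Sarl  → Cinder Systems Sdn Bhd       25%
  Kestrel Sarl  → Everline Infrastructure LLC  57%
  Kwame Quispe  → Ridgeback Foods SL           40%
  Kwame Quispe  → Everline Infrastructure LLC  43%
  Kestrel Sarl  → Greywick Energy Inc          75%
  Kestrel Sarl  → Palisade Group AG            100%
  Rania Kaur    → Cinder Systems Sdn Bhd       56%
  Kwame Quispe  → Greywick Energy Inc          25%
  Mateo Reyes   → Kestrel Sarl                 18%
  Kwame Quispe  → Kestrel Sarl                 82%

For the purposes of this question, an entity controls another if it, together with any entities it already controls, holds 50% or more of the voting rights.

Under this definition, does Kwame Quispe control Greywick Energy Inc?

Yes

Kwame holds 82% of Kestrel, so Kwame controls Kestrel.
Kwame and Kestrel together hold 25% + 75% = 100% of Greywick, so Kwame controls Greywick.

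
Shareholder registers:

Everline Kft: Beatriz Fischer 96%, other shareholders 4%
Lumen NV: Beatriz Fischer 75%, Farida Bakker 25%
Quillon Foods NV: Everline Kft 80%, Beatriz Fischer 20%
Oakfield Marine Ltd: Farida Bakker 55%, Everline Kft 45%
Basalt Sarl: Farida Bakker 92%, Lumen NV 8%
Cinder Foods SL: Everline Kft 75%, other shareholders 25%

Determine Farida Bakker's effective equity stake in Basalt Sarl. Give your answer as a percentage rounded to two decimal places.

94.00%

Farida reaches Basalt along 2 paths.
Direct stake: 92% = 92%.
Via Lumen: 25% × 8% = 2%.
Total: 92% + 2% = 94%.
Rounded: 94.00%.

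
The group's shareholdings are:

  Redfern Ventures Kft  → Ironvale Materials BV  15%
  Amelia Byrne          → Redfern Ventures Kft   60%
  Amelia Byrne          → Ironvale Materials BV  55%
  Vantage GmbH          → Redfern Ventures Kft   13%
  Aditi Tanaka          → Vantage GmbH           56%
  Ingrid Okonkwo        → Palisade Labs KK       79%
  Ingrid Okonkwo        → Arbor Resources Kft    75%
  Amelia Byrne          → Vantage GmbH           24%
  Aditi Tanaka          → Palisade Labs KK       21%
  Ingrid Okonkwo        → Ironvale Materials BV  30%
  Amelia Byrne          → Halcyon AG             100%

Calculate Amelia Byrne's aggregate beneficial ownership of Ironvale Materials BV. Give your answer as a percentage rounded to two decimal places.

Amelia reaches Ironvale along 3 paths.
Direct stake: 55% = 55%.
Via Redfern: 60% × 15% = 9%.
Via Vantage → Redfern: 24% × 13% × 15% = 0.468%.
Total: 55% + 9% + 0.468% = 64.468%.
Rounded: 64.47%.

64.47%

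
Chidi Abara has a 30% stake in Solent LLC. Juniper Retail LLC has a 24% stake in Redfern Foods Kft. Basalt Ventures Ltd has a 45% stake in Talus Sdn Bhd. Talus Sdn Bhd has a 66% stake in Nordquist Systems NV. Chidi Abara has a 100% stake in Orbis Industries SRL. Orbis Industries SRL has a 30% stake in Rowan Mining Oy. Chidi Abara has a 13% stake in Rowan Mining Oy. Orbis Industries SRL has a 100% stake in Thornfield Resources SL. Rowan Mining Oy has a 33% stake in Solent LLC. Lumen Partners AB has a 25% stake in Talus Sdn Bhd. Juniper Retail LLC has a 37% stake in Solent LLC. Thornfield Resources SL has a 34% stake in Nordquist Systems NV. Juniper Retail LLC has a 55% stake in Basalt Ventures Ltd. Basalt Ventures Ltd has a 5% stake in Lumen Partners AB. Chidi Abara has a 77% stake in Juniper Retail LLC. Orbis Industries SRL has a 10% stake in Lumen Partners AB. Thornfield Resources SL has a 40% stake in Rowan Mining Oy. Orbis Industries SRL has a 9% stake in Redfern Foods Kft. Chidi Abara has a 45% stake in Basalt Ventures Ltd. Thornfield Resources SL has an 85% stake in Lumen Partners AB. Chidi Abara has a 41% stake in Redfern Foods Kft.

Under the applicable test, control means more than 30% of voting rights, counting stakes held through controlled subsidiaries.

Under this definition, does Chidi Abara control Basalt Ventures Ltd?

Yes

Chidi holds 77% of Juniper, so Chidi controls Juniper.
Juniper and Chidi together hold 55% + 45% = 100% of Basalt, so Chidi controls Basalt.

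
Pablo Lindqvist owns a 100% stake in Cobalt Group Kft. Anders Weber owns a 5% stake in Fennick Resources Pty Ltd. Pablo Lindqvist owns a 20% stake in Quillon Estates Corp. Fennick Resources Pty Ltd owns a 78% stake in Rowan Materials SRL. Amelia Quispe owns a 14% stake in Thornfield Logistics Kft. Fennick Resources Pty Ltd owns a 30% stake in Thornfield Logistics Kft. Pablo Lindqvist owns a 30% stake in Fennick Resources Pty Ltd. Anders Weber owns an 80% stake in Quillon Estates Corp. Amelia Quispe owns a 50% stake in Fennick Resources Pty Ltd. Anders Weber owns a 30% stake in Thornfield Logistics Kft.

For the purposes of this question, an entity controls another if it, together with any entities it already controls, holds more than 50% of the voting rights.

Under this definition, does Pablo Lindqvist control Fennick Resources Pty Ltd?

Pablo holds 100% of Cobalt, so Pablo controls Cobalt.
In Fennick, Pablo's side holds only 30%, not > 50%.
So Pablo does not control Fennick.

No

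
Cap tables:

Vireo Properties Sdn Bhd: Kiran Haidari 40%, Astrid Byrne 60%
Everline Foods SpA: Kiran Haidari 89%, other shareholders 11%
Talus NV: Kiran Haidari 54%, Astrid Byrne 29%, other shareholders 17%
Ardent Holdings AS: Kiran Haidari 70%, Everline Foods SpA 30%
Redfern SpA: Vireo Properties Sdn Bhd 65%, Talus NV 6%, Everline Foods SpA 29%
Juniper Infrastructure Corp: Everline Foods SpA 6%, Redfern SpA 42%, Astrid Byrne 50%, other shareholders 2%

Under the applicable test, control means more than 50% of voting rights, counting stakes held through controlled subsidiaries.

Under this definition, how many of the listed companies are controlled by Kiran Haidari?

Kiran holds 89% of Everline, so Kiran controls Everline.
Kiran holds 54% of Talus, so Kiran controls Talus.
Kiran and Everline together hold 70% + 30% = 100% of Ardent, so Kiran controls Ardent.
No other company's threshold is met.
Kiran controls 3 companies.

3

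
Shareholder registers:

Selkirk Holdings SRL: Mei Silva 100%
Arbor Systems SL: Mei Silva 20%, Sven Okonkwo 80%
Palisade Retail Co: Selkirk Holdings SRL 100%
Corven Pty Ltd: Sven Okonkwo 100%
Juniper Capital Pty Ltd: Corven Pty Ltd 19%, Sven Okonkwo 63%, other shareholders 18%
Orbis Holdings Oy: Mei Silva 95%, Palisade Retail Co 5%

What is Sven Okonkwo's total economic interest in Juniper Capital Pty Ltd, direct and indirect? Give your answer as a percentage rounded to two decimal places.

Sven reaches Juniper along 2 paths.
Via Corven: 100% × 19% = 19%.
Direct stake: 63% = 63%.
Total: 19% + 63% = 82%.
Rounded: 82.00%.

82.00%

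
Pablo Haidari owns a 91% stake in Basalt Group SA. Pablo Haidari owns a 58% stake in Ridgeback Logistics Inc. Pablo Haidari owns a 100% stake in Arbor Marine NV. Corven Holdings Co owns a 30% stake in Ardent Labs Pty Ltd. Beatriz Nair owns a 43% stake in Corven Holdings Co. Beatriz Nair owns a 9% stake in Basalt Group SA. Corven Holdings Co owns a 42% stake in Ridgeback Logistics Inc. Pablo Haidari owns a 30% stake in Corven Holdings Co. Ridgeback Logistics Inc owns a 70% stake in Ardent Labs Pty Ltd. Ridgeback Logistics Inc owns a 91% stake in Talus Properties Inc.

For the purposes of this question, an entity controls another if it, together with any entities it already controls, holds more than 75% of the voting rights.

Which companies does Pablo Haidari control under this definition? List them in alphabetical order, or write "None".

Pablo holds 91% of Basalt, so Pablo controls Basalt.
Pablo holds 100% of Arbor, so Pablo controls Arbor.
No other company's threshold is met.

Arbor Marine NV, Basalt Group SA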